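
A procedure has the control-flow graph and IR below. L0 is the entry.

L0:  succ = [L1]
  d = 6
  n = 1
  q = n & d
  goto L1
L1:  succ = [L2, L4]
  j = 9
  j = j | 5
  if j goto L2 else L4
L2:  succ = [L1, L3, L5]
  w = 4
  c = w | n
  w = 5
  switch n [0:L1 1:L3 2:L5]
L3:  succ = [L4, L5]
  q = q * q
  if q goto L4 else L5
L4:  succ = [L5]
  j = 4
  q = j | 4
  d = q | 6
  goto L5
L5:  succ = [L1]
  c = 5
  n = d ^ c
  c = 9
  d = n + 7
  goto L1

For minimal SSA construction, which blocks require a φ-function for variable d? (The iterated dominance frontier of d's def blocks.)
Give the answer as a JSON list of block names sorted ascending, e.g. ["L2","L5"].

Answer: ["L1", "L5"]

Working:
idom tree: L1←L0 L2←L1 L3←L2 L4←L1 L5←L1
Dom∩ at merges:
  L1: preds {L0,L2,L5}: {L0} ∩ {L0,L1,L2} ∩ {L0,L1,L5} = {L0}; idom=L0
  L4: preds {L1,L3}: {L0,L1} ∩ {L0,L1,L2,L3} = {L0,L1}; idom=L1
  L5: preds {L2,L3,L4}: {L0,L1,L2} ∩ {L0,L1,L2,L3} ∩ {L0,L1,L4} = {L0,L1}; idom=L1

DF derivation:
  L1←L0: walk · to L0
  L1←L2: walk L2→L1 to L0
  L1←L5: walk L5→L1 to L0
  L4←L1: walk · to L1
  L4←L3: walk L3→L2 to L1
  L5←L2: walk L2 to L1
  L5←L3: walk L3→L2 to L1
  L5←L4: walk L4 to L1
  L0: DF=∅
  L1: DF={L1}
  L2: DF={L1,L4,L5}
  L3: DF={L4,L5}
  L4: DF={L5}
  L5: DF={L1}

φ for d: defs {L0,L4,L5}
  DF⁺ = {L1,L5}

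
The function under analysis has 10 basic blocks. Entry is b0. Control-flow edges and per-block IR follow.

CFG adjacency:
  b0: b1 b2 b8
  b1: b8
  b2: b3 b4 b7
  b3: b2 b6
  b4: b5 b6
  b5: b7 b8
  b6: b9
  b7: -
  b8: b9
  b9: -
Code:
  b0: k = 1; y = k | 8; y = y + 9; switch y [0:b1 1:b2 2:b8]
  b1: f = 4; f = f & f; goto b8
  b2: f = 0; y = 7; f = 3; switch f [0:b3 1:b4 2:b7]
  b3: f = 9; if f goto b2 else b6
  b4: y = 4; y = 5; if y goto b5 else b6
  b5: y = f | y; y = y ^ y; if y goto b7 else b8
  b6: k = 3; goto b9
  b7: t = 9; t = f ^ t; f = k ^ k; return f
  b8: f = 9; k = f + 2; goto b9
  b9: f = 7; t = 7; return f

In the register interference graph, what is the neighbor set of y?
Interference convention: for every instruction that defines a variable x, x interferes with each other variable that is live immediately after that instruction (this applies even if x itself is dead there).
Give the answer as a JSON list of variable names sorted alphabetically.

Answer: ["f", "k"]

Analysis:
Block summaries:
  b0 def {k,y} use ∅
  b1 def {f} use ∅
  b2 def {f,y} use ∅
  b3 def {f} use ∅
  b4 def {y} use ∅
  b5 def {y} use {f,y}
  b6 def {k} use ∅
  b7 def {f,t} use {f,k}
  b8 def {f,k} use ∅
  b9 def {f,t} use ∅

Backward fixpoint:
  b0: in=∅ out={k}
  b1: in=∅ out=∅
  b2: in={k} out={f,k}
  b3: in={k} out={k}
  b4: in={f,k} out={f,k,y}
  b5: in={f,k,y} out={f,k}
  b6: in=∅ out=∅
  b7: in={f,k} out=∅
  b8: in=∅ out=∅
  b9: in=∅ out=∅

Conflict graph:
  f↔{k,t,y}
  k↔{f,t,y}
  t↔{f,k}
  y↔{f,k}

N(y) = ["f", "k"]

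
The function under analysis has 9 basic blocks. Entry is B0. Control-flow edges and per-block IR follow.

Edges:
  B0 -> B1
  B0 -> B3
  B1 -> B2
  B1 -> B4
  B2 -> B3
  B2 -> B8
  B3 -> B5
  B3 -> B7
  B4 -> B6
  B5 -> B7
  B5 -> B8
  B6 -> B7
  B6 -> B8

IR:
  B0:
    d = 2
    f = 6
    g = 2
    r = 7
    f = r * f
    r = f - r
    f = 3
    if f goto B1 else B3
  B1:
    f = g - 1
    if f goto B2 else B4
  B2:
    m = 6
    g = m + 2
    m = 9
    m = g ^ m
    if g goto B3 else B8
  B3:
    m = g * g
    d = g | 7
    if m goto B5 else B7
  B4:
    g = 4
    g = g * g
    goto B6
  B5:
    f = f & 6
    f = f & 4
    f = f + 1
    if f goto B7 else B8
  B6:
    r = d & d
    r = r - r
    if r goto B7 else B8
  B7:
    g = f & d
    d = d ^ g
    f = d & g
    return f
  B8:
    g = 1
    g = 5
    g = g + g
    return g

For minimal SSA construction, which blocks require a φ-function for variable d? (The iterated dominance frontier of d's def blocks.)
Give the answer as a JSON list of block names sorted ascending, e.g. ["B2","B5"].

idom tree: B1←B0 B2←B1 B3←B0 B4←B1 B5←B3 B6←B4 B7←B0 B8←B0
Join-block Dom:
  B3: preds {B0,B2}: {B0} ∩ {B0,B1,B2} = {B0}; idom=B0
  B7: preds {B3,B5,B6}: {B0,B3} ∩ {B0,B3,B5} ∩ {B0,B1,B4,B6} = {B0}; idom=B0
  B8: preds {B2,B5,B6}: {B0,B1,B2} ∩ {B0,B3,B5} ∩ {B0,B1,B4,B6} = {B0}; idom=B0

DF derivation:
  B3←B0: walk · to B0
  B3←B2: walk B2→B1 to B0
  B7←B3: walk B3 to B0
  B7←B5: walk B5→B3 to B0
  B7←B6: walk B6→B4→B1 to B0
  B8←B2: walk B2→B1 to B0
  B8←B5: walk B5→B3 to B0
  B8←B6: walk B6→B4→B1 to B0
  B0: DF=∅
  B1: DF={B3,B7,B8}
  B2: DF={B3,B8}
  B3: DF={B7,B8}
  B4: DF={B7,B8}
  B5: DF={B7,B8}
  B6: DF={B7,B8}
  B7: DF=∅
  B8: DF=∅

φ for d: defs {B0,B3,B7}
  DF⁺ = {B7,B8}

Answer: ["B7", "B8"]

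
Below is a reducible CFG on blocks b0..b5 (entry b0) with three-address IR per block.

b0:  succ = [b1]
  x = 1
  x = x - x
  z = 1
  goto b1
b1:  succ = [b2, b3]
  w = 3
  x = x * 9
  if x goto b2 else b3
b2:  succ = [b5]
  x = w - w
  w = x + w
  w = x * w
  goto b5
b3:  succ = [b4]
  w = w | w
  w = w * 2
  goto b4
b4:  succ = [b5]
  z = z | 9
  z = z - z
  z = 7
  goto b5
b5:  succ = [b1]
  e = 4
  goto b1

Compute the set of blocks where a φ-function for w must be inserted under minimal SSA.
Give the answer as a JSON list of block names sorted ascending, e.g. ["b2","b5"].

idom tree: b1←b0 b2←b1 b3←b1 b4←b3 b5←b1
Join-block Dom:
  b1: preds {b0,b5}: {b0} ∩ {b0,b1,b5} = {b0}; idom=b0
  b5: preds {b2,b4}: {b0,b1,b2} ∩ {b0,b1,b3,b4} = {b0,b1}; idom=b1

DF walk-up:
  b1←b0: walk · to b0
  b1←b5: walk b5→b1 to b0
  b5←b2: walk b2 to b1
  b5←b4: walk b4→b3 to b1
  b0 → ∅
  b1 → {b1}
  b2 → {b5}
  b3 → {b5}
  b4 → {b5}
  b5 → {b1}

φ for w: defs {b1,b2,b3}
  DF⁺ = {b1,b5}

Answer: ["b1", "b5"]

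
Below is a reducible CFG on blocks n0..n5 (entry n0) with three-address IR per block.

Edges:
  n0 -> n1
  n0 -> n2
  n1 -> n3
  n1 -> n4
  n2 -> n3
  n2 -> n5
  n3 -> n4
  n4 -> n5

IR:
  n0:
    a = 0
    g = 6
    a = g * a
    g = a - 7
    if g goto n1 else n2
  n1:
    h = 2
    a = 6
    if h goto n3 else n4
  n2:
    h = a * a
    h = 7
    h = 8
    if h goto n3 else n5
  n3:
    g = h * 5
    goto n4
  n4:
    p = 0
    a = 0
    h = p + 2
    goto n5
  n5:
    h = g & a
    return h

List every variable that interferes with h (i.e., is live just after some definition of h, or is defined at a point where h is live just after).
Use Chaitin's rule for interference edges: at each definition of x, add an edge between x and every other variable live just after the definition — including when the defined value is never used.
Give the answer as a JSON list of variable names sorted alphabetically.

Block summaries:
  n0: def={a,g} ue=∅
  n1: def={a,h} ue=∅
  n2: def={h} ue={a}
  n3: def={g} ue={h}
  n4: def={a,h,p} ue=∅
  n5: def={h} ue={a,g}

Live sets:
  n0: in=∅ out={a,g}
  n1: in={g} out={g,h}
  n2: in={a,g} out={a,g,h}
  n3: in={h} out={g}
  n4: in={g} out={a,g}
  n5: in={a,g} out=∅

Interference:
  a↔{g,h,p}
  g↔{a,h,p}
  h↔{a,g}
  p↔{a,g}

N(h) = ["a", "g"]

Answer: ["a", "g"]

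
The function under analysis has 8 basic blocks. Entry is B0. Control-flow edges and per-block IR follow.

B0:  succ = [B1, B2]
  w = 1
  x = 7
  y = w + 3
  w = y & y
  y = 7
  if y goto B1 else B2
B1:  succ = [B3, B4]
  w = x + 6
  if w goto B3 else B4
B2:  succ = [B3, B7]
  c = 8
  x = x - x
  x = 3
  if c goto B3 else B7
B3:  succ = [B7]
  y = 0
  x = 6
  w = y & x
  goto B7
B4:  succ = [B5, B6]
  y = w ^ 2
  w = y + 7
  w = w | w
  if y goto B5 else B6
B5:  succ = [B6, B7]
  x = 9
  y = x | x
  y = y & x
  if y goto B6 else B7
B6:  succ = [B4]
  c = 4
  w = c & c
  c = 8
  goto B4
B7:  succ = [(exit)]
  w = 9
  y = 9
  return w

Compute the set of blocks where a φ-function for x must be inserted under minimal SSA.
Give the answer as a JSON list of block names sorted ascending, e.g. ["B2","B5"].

idom tree: B1←B0 B2←B0 B3←B0 B4←B1 B5←B4 B6←B4 B7←B0
Dom at joins:
  B3: preds {B1,B2}: {B0,B1} ∩ {B0,B2} = {B0}; idom=B0
  B4: preds {B1,B6}: {B0,B1} ∩ {B0,B1,B4,B6} = {B0,B1}; idom=B1
  B6: preds {B4,B5}: {B0,B1,B4} ∩ {B0,B1,B4,B5} = {B0,B1,B4}; idom=B4
  B7: preds {B2,B3,B5}: {B0,B2} ∩ {B0,B3} ∩ {B0,B1,B4,B5} = {B0}; idom=B0

Frontier:
  B3←B1: walk B1 to B0
  B3←B2: walk B2 to B0
  B4←B1: walk · to B1
  B4←B6: walk B6→B4 to B1
  B6←B4: walk · to B4
  B6←B5: walk B5 to B4
  B7←B2: walk B2 to B0
  B7←B3: walk B3 to B0
  B7←B5: walk B5→B4→B1 to B0
  B0 → ∅
  B1 → {B3,B7}
  B2 → {B3,B7}
  B3 → {B7}
  B4 → {B4,B7}
  B5 → {B6,B7}
  B6 → {B4}
  B7 → ∅

φ for x: defs {B0,B2,B3,B5}
  DF⁺ = {B3,B4,B6,B7}

Answer: ["B3", "B4", "B6", "B7"]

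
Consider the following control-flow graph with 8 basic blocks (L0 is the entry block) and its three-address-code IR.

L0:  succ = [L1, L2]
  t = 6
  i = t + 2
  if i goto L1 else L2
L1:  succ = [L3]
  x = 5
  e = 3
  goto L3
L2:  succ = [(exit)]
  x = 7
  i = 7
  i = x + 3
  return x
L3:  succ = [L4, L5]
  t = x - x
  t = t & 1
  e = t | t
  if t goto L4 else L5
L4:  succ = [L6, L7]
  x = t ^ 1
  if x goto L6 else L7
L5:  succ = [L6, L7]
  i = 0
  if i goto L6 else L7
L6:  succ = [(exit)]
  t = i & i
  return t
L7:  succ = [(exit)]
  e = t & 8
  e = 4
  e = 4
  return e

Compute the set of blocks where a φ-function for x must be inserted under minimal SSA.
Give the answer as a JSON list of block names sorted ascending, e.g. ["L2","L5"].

Answer: ["L6", "L7"]

Analysis:
idom tree: L1←L0 L2←L0 L3←L1 L4←L3 L5←L3 L6←L3 L7←L3
Dom at joins:
  L6: preds {L4,L5}: {L0,L1,L3,L4} ∩ {L0,L1,L3,L5} = {L0,L1,L3}; idom=L3
  L7: preds {L4,L5}: {L0,L1,L3,L4} ∩ {L0,L1,L3,L5} = {L0,L1,L3}; idom=L3

DF derivation:
  join L6 pred L4: L4 stop@L3
  join L6 pred L5: L5 stop@L3
  join L7 pred L4: L4 stop@L3
  join L7 pred L5: L5 stop@L3
  L0 → ∅
  L1 → ∅
  L2 → ∅
  L3 → ∅
  L4 → {L6,L7}
  L5 → {L6,L7}
  L6 → ∅
  L7 → ∅

φ for x: defs {L1,L2,L4}
  DF⁺ = {L6,L7}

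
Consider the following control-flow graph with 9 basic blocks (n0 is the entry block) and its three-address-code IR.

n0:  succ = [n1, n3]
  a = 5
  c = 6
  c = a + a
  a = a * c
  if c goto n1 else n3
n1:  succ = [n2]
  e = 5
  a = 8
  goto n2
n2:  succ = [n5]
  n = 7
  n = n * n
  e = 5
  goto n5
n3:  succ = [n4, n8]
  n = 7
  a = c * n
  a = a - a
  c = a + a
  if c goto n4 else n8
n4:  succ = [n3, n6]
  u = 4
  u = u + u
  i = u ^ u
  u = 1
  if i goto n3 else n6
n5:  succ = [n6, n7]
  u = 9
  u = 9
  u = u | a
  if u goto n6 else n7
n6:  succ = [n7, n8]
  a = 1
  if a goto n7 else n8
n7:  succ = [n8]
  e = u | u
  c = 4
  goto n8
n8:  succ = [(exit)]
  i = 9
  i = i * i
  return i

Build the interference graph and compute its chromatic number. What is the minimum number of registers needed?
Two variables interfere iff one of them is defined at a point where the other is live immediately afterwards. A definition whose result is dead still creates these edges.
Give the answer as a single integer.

def/use:
  n0 def {a,c} use ∅
  n1 def {a,e} use ∅
  n2 def {e,n} use ∅
  n3 def {a,c,n} use {c}
  n4 def {i,u} use ∅
  n5 def {u} use {a}
  n6 def {a} use ∅
  n7 def {c,e} use {u}
  n8 def {i} use ∅

Backward fixpoint:
  live n0: ∅→{c}
  live n1: ∅→{a}
  live n2: {a}→{a}
  live n3: {c}→{c}
  live n4: {c}→{c,u}
  live n5: {a}→{u}
  live n6: {u}→{u}
  live n7: {u}→∅
  live n8: ∅→∅

Conflict graph:
  a↔{c,e,n,u}
  c↔{a,i,n,u}
  e↔{a}
  i↔{c,u}
  n↔{a,c}
  u↔{a,c,i}

Registers:
  clique {a,c,n} ⇒ need ≥ 3
  3-colouring: R0={a,i}  R1={c,e}  R2={n,u}
  χ = 3

Answer: 3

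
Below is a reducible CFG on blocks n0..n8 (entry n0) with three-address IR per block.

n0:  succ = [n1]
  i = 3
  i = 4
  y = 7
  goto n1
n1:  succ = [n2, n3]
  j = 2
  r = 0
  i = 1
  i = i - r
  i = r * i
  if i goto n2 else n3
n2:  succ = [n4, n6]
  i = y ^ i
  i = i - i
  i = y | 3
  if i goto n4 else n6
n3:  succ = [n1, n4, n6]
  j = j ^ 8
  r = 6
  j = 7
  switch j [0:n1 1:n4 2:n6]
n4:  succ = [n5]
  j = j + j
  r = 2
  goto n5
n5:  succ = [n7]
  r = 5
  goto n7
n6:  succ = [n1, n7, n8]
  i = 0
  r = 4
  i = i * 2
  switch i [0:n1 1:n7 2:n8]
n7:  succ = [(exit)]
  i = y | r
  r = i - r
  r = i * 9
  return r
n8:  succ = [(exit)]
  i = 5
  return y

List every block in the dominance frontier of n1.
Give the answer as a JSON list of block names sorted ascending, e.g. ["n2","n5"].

Answer: ["n1"]

Analysis:
idom tree: n1←n0 n2←n1 n3←n1 n4←n1 n5←n4 n6←n1 n7←n1 n8←n6
Dom at joins:
  n1: preds {n0,n3,n6}: {n0} ∩ {n0,n1,n3} ∩ {n0,n1,n6} = {n0}; idom=n0
  n4: preds {n2,n3}: {n0,n1,n2} ∩ {n0,n1,n3} = {n0,n1}; idom=n1
  n6: preds {n2,n3}: {n0,n1,n2} ∩ {n0,n1,n3} = {n0,n1}; idom=n1
  n7: preds {n5,n6}: {n0,n1,n4,n5} ∩ {n0,n1,n6} = {n0,n1}; idom=n1

Frontier:
  join n1 pred n0: · stop@n0
  join n1 pred n3: n3→n1 stop@n0
  join n1 pred n6: n6→n1 stop@n0
  join n4 pred n2: n2 stop@n1
  join n4 pred n3: n3 stop@n1
  join n6 pred n2: n2 stop@n1
  join n6 pred n3: n3 stop@n1
  join n7 pred n5: n5→n4 stop@n1
  join n7 pred n6: n6 stop@n1
  DF(n0)=∅
  DF(n1)={n1}
  DF(n2)={n4,n6}
  DF(n3)={n1,n4,n6}
  DF(n4)={n7}
  DF(n5)={n7}
  DF(n6)={n1,n7}
  DF(n7)=∅
  DF(n8)=∅

DF(n1) = ["n1"]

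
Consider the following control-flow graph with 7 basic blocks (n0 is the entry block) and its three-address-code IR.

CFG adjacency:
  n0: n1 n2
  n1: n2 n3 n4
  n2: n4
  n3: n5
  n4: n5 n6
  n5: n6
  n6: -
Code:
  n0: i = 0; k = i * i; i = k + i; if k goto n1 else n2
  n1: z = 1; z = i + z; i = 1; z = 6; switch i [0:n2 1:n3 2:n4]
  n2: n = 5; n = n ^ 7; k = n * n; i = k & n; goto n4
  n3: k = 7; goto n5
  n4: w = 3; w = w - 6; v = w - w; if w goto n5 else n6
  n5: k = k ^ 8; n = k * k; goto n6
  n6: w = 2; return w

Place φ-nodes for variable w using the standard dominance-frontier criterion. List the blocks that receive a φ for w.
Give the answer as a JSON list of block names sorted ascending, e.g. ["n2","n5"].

idom tree: n1←n0 n2←n0 n3←n1 n4←n0 n5←n0 n6←n0
Join-block Dom:
  n2: preds {n0,n1}: {n0} ∩ {n0,n1} = {n0}; idom=n0
  n4: preds {n1,n2}: {n0,n1} ∩ {n0,n2} = {n0}; idom=n0
  n5: preds {n3,n4}: {n0,n1,n3} ∩ {n0,n4} = {n0}; idom=n0
  n6: preds {n4,n5}: {n0,n4} ∩ {n0,n5} = {n0}; idom=n0

DF walk-up:
  n2←n0: walk · to n0
  n2←n1: walk n1 to n0
  n4←n1: walk n1 to n0
  n4←n2: walk n2 to n0
  n5←n3: walk n3→n1 to n0
  n5←n4: walk n4 to n0
  n6←n4: walk n4 to n0
  n6←n5: walk n5 to n0
  n0: DF=∅
  n1: DF={n2,n4,n5}
  n2: DF={n4}
  n3: DF={n5}
  n4: DF={n5,n6}
  n5: DF={n6}
  n6: DF=∅

φ for w: defs {n4,n6}
  DF⁺ = {n5,n6}

Answer: ["n5", "n6"]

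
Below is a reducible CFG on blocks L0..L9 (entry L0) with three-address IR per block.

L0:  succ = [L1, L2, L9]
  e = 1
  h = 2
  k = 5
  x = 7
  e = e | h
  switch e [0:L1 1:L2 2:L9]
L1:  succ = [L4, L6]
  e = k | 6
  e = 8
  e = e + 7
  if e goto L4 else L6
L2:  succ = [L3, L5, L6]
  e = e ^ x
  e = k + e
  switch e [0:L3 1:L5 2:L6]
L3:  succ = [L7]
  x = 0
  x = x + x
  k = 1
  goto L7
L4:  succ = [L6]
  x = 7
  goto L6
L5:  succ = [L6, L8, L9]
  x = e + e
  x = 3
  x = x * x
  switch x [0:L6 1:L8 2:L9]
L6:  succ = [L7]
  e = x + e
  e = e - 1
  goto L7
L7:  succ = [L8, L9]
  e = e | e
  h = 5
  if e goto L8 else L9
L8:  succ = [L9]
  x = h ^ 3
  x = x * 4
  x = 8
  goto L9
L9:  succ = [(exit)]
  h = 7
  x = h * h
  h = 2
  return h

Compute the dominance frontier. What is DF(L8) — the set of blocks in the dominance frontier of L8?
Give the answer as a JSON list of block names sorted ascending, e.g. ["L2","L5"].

Answer: ["L9"]

Derivation:
idom tree: L1←L0 L2←L0 L3←L2 L4←L1 L5←L2 L6←L0 L7←L0 L8←L0 L9←L0
Dom∩ at merges:
  L6: preds {L1,L2,L4,L5}: {L0,L1} ∩ {L0,L2} ∩ {L0,L1,L4} ∩ {L0,L2,L5} = {L0}; idom=L0
  L7: preds {L3,L6}: {L0,L2,L3} ∩ {L0,L6} = {L0}; idom=L0
  L8: preds {L5,L7}: {L0,L2,L5} ∩ {L0,L7} = {L0}; idom=L0
  L9: preds {L0,L5,L7,L8}: {L0} ∩ {L0,L2,L5} ∩ {L0,L7} ∩ {L0,L8} = {L0}; idom=L0

Frontier:
  join L6 pred L1: L1 stop@L0
  join L6 pred L2: L2 stop@L0
  join L6 pred L4: L4→L1 stop@L0
  join L6 pred L5: L5→L2 stop@L0
  join L7 pred L3: L3→L2 stop@L0
  join L7 pred L6: L6 stop@L0
  join L8 pred L5: L5→L2 stop@L0
  join L8 pred L7: L7 stop@L0
  join L9 pred L0: · stop@L0
  join L9 pred L5: L5→L2 stop@L0
  join L9 pred L7: L7 stop@L0
  join L9 pred L8: L8 stop@L0
  L0 → ∅
  L1 → {L6}
  L2 → {L6,L7,L8,L9}
  L3 → {L7}
  L4 → {L6}
  L5 → {L6,L8,L9}
  L6 → {L7}
  L7 → {L8,L9}
  L8 → {L9}
  L9 → ∅

DF(L8) = ["L9"]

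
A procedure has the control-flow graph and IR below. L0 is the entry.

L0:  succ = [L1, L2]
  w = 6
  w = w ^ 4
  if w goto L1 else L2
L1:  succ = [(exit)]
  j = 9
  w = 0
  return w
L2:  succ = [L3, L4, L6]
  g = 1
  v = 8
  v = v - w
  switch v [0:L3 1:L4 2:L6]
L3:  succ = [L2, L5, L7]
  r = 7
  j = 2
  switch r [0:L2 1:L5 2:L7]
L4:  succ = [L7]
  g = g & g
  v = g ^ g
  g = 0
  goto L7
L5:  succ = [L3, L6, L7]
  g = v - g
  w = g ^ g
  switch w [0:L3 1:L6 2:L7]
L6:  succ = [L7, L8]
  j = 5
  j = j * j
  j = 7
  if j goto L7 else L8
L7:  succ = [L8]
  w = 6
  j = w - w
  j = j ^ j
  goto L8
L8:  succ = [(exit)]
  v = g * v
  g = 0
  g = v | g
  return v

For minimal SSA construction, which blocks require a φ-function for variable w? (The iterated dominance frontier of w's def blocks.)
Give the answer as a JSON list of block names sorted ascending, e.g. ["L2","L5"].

idom tree: L1←L0 L2←L0 L3←L2 L4←L2 L5←L3 L6←L2 L7←L2 L8←L2
Dom at joins:
  L2: preds {L0,L3}: {L0} ∩ {L0,L2,L3} = {L0}; idom=L0
  L3: preds {L2,L5}: {L0,L2} ∩ {L0,L2,L3,L5} = {L0,L2}; idom=L2
  L6: preds {L2,L5}: {L0,L2} ∩ {L0,L2,L3,L5} = {L0,L2}; idom=L2
  L7: preds {L3,L4,L5,L6}: {L0,L2,L3} ∩ {L0,L2,L4} ∩ {L0,L2,L3,L5} ∩ {L0,L2,L6} = {L0,L2}; idom=L2
  L8: preds {L6,L7}: {L0,L2,L6} ∩ {L0,L2,L7} = {L0,L2}; idom=L2

DF derivation:
  join L2 pred L0: · stop@L0
  join L2 pred L3: L3→L2 stop@L0
  join L3 pred L2: · stop@L2
  join L3 pred L5: L5→L3 stop@L2
  join L6 pred L2: · stop@L2
  join L6 pred L5: L5→L3 stop@L2
  join L7 pred L3: L3 stop@L2
  join L7 pred L4: L4 stop@L2
  join L7 pred L5: L5→L3 stop@L2
  join L7 pred L6: L6 stop@L2
  join L8 pred L6: L6 stop@L2
  join L8 pred L7: L7 stop@L2
  L0: DF=∅
  L1: DF=∅
  L2: DF={L2}
  L3: DF={L2,L3,L6,L7}
  L4: DF={L7}
  L5: DF={L3,L6,L7}
  L6: DF={L7,L8}
  L7: DF={L8}
  L8: DF=∅

φ for w: defs {L0,L1,L5,L7}
  DF⁺ = {L2,L3,L6,L7,L8}

Answer: ["L2", "L3", "L6", "L7", "L8"]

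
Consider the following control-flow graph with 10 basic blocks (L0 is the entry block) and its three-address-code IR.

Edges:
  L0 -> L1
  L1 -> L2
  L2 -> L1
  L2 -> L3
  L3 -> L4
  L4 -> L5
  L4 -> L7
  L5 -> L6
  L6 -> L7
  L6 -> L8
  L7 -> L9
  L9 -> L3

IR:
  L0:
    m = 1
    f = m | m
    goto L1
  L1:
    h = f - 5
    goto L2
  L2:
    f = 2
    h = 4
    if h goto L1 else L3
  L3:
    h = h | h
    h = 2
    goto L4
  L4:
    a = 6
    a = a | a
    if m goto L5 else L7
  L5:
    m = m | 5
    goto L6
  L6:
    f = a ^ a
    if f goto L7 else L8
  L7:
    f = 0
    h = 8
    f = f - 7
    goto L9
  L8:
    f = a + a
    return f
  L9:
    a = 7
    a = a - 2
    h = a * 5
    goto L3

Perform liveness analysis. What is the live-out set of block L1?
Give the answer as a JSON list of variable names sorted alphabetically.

Answer: ["m"]

Derivation:
Block summaries:
  L0: {f,m} / ∅
  L1: {h} / {f}
  L2: {f,h} / ∅
  L3: {h} / {h}
  L4: {a} / {m}
  L5: {m} / {m}
  L6: {f} / {a}
  L7: {f,h} / ∅
  L8: {f} / {a}
  L9: {a,h} / ∅

Backward fixpoint:
  L0: in=∅ out={f,m}
  L1: in={f,m} out={m}
  L2: in={m} out={f,h,m}
  L3: in={h,m} out={m}
  L4: in={m} out={a,m}
  L5: in={a,m} out={a,m}
  L6: in={a,m} out={a,m}
  L7: in={m} out={m}
  L8: in={a} out=∅
  L9: in={m} out={h,m}

live-out(L1) = ["m"]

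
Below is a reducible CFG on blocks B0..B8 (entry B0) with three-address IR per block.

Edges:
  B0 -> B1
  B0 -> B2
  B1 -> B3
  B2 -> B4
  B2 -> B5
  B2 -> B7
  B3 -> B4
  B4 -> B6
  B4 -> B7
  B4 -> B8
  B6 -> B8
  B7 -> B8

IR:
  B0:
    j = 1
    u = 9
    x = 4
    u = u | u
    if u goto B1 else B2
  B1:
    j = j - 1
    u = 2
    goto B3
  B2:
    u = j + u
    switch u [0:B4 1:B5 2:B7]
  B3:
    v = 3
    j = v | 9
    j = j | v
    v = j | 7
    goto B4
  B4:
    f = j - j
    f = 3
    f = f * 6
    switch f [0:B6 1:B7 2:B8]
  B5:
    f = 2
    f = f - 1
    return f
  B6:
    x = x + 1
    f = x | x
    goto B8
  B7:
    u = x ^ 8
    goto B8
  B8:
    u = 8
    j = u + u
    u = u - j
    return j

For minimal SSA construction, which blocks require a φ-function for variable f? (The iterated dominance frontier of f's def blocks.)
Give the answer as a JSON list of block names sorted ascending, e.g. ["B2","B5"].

Answer: ["B7", "B8"]

Derivation:
idom tree: B1←B0 B2←B0 B3←B1 B4←B0 B5←B2 B6←B4 B7←B0 B8←B0
Dom at joins:
  B4: preds {B2,B3}: {B0,B2} ∩ {B0,B1,B3} = {B0}; idom=B0
  B7: preds {B2,B4}: {B0,B2} ∩ {B0,B4} = {B0}; idom=B0
  B8: preds {B4,B6,B7}: {B0,B4} ∩ {B0,B4,B6} ∩ {B0,B7} = {B0}; idom=B0

Frontier:
  B4←B2: walk B2 to B0
  B4←B3: walk B3→B1 to B0
  B7←B2: walk B2 to B0
  B7←B4: walk B4 to B0
  B8←B4: walk B4 to B0
  B8←B6: walk B6→B4 to B0
  B8←B7: walk B7 to B0
  DF(B0)=∅
  DF(B1)={B4}
  DF(B2)={B4,B7}
  DF(B3)={B4}
  DF(B4)={B7,B8}
  DF(B5)=∅
  DF(B6)={B8}
  DF(B7)={B8}
  DF(B8)=∅

φ for f: defs {B4,B5,B6}
  DF⁺ = {B7,B8}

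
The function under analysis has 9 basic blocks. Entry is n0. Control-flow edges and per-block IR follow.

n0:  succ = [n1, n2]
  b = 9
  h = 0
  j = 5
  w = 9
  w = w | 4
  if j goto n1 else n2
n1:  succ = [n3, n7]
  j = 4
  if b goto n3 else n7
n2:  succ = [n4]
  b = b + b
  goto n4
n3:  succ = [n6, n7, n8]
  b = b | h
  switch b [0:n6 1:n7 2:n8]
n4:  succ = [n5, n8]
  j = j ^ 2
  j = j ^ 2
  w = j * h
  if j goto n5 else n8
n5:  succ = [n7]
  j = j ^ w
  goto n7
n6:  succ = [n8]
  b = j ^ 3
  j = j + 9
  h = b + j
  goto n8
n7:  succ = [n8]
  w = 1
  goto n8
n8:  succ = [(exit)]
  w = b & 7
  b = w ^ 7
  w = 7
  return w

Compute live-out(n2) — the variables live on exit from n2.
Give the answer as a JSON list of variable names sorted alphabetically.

def/use:
  n0 def {b,h,j,w} use ∅
  n1 def {j} use {b}
  n2 def {b} use {b}
  n3 def {b} use {b,h}
  n4 def {j,w} use {h,j}
  n5 def {j} use {j,w}
  n6 def {b,h,j} use {j}
  n7 def {w} use ∅
  n8 def {b,w} use {b}

Liveness:
  n0 li=∅ lo={b,h,j}
  n1 li={b,h} lo={b,h,j}
  n2 li={b,h,j} lo={b,h,j}
  n3 li={b,h,j} lo={b,j}
  n4 li={b,h,j} lo={b,j,w}
  n5 li={b,j,w} lo={b}
  n6 li={j} lo={b}
  n7 li={b} lo={b}
  n8 li={b} lo=∅

live-out(n2) = ["b", "h", "j"]

Answer: ["b", "h", "j"]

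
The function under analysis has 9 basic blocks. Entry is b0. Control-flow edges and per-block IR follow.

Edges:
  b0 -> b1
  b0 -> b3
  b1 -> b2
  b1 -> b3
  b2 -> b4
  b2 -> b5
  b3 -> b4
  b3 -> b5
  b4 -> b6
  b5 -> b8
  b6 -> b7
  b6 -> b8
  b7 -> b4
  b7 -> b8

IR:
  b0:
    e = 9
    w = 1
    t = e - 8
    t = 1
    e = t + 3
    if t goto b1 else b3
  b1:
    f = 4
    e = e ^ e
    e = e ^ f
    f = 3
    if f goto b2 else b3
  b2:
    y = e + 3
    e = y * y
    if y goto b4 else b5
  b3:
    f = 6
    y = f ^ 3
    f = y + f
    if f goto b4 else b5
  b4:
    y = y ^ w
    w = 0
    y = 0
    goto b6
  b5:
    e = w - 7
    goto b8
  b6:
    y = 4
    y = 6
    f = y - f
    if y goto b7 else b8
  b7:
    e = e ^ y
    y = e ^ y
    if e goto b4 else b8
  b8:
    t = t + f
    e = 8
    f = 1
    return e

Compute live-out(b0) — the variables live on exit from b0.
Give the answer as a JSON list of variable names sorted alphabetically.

Answer: ["e", "t", "w"]

Working:
Block summaries:
  b0: {e,t,w} / ∅
  b1: {e,f} / {e}
  b2: {e,y} / {e}
  b3: {f,y} / ∅
  b4: {w,y} / {w,y}
  b5: {e} / {w}
  b6: {f,y} / {f}
  b7: {e,y} / {e,y}
  b8: {e,f,t} / {f,t}

Liveness:
  live b0: ∅→{e,t,w}
  live b1: {e,t,w}→{e,f,t,w}
  live b2: {e,f,t,w}→{e,f,t,w,y}
  live b3: {e,t,w}→{e,f,t,w,y}
  live b4: {e,f,t,w,y}→{e,f,t,w}
  live b5: {f,t,w}→{f,t}
  live b6: {e,f,t,w}→{e,f,t,w,y}
  live b7: {e,f,t,w,y}→{e,f,t,w,y}
  live b8: {f,t}→∅

live-out(b0) = ["e", "t", "w"]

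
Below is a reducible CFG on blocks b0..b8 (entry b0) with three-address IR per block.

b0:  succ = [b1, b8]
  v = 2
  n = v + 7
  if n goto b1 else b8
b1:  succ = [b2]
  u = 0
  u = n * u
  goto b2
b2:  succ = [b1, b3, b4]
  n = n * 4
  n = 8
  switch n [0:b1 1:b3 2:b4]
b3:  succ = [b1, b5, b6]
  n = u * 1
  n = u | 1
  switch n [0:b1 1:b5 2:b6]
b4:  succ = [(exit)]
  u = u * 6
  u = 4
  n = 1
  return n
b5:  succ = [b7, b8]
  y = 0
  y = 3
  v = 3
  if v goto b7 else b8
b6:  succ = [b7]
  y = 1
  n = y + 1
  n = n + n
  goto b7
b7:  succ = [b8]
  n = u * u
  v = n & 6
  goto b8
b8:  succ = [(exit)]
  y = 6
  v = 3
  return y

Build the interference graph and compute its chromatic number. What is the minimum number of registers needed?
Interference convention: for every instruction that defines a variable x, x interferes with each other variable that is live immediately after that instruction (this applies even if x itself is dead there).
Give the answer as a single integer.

Answer: 3

Derivation:
def/use:
  b0: def={n,v} ue=∅
  b1: def={u} ue={n}
  b2: def={n} ue={n}
  b3: def={n} ue={u}
  b4: def={n,u} ue={u}
  b5: def={v,y} ue=∅
  b6: def={n,y} ue=∅
  b7: def={n,v} ue={u}
  b8: def={v,y} ue=∅

Liveness:
  live b0: ∅→{n}
  live b1: {n}→{n,u}
  live b2: {n,u}→{n,u}
  live b3: {u}→{n,u}
  live b4: {u}→∅
  live b5: {u}→{u}
  live b6: {u}→{u}
  live b7: {u}→∅
  live b8: ∅→∅

Interfere edges:
  n: {u}
  u: {n,v,y}
  v: {u,y}
  y: {u,v}

Colouring:
  lower bound: {u,v,y} mutually conflict ⇒ χ ≥ 3
  3-colouring: R0={u}  R1={n,v}  R2={y}
  χ = 3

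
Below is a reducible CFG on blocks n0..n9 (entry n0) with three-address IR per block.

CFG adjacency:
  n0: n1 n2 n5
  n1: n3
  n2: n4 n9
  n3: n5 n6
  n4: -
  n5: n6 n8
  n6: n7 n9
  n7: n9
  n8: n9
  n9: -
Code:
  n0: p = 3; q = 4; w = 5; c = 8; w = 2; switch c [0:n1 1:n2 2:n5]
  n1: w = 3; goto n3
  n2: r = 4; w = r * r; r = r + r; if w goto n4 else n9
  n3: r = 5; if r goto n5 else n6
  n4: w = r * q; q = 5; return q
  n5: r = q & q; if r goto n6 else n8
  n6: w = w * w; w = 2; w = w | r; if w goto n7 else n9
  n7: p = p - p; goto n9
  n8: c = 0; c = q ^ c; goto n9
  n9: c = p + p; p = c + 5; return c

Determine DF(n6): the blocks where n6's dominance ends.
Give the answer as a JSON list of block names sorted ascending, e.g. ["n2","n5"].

idom tree: n1←n0 n2←n0 n3←n1 n4←n2 n5←n0 n6←n0 n7←n6 n8←n5 n9←n0
Dom∩ at merges:
  n5: preds {n0,n3}: {n0} ∩ {n0,n1,n3} = {n0}; idom=n0
  n6: preds {n3,n5}: {n0,n1,n3} ∩ {n0,n5} = {n0}; idom=n0
  n9: preds {n2,n6,n7,n8}: {n0,n2} ∩ {n0,n6} ∩ {n0,n6,n7} ∩ {n0,n5,n8} = {n0}; idom=n0

DF derivation:
  join n5 pred n0: · stop@n0
  join n5 pred n3: n3→n1 stop@n0
  join n6 pred n3: n3→n1 stop@n0
  join n6 pred n5: n5 stop@n0
  join n9 pred n2: n2 stop@n0
  join n9 pred n6: n6 stop@n0
  join n9 pred n7: n7→n6 stop@n0
  join n9 pred n8: n8→n5 stop@n0
  n0: DF=∅
  n1: DF={n5,n6}
  n2: DF={n9}
  n3: DF={n5,n6}
  n4: DF=∅
  n5: DF={n6,n9}
  n6: DF={n9}
  n7: DF={n9}
  n8: DF={n9}
  n9: DF=∅

DF(n6) = ["n9"]

Answer: ["n9"]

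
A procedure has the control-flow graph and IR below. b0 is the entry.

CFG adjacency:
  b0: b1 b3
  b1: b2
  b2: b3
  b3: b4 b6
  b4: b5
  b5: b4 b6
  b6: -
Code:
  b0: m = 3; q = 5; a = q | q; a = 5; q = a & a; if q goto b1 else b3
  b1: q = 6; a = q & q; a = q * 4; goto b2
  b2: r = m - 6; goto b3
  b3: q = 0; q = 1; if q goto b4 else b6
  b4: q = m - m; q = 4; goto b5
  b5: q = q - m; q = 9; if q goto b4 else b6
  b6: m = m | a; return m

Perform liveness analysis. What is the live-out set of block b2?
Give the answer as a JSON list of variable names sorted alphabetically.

def/use:
  b0: {a,m,q} / ∅
  b1: {a,q} / ∅
  b2: {r} / {m}
  b3: {q} / ∅
  b4: {q} / {m}
  b5: {q} / {m,q}
  b6: {m} / {a,m}

Backward fixpoint:
  b0 li=∅ lo={a,m}
  b1 li={m} lo={a,m}
  b2 li={a,m} lo={a,m}
  b3 li={a,m} lo={a,m}
  b4 li={a,m} lo={a,m,q}
  b5 li={a,m,q} lo={a,m}
  b6 li={a,m} lo=∅

live-out(b2) = ["a", "m"]

Answer: ["a", "m"]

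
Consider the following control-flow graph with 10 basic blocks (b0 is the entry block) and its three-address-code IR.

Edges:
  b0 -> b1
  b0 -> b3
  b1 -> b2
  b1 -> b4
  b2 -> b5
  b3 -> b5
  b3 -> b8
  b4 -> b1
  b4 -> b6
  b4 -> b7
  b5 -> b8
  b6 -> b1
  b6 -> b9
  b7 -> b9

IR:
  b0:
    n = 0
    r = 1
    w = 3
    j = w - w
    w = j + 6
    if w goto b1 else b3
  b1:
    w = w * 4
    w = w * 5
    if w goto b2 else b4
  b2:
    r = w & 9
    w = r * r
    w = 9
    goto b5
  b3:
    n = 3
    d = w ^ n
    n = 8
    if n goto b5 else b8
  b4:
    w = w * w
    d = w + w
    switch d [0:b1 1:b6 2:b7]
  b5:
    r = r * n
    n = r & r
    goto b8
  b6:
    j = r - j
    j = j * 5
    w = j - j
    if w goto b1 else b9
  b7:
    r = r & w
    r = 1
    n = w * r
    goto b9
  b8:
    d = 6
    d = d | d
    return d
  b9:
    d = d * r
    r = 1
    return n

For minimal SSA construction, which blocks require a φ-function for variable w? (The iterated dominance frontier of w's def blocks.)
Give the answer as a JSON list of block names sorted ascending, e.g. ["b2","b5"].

Answer: ["b1", "b5", "b8", "b9"]

Working:
idom tree: b1←b0 b2←b1 b3←b0 b4←b1 b5←b0 b6←b4 b7←b4 b8←b0 b9←b4
Dom at joins:
  b1: preds {b0,b4,b6}: {b0} ∩ {b0,b1,b4} ∩ {b0,b1,b4,b6} = {b0}; idom=b0
  b5: preds {b2,b3}: {b0,b1,b2} ∩ {b0,b3} = {b0}; idom=b0
  b8: preds {b3,b5}: {b0,b3} ∩ {b0,b5} = {b0}; idom=b0
  b9: preds {b6,b7}: {b0,b1,b4,b6} ∩ {b0,b1,b4,b7} = {b0,b1,b4}; idom=b4

DF derivation:
  b1←b0: walk · to b0
  b1←b4: walk b4→b1 to b0
  b1←b6: walk b6→b4→b1 to b0
  b5←b2: walk b2→b1 to b0
  b5←b3: walk b3 to b0
  b8←b3: walk b3 to b0
  b8←b5: walk b5 to b0
  b9←b6: walk b6 to b4
  b9←b7: walk b7 to b4
  b0 → ∅
  b1 → {b1,b5}
  b2 → {b5}
  b3 → {b5,b8}
  b4 → {b1}
  b5 → {b8}
  b6 → {b1,b9}
  b7 → {b9}
  b8 → ∅
  b9 → ∅

φ for w: defs {b0,b1,b2,b4,b6}
  DF⁺ = {b1,b5,b8,b9}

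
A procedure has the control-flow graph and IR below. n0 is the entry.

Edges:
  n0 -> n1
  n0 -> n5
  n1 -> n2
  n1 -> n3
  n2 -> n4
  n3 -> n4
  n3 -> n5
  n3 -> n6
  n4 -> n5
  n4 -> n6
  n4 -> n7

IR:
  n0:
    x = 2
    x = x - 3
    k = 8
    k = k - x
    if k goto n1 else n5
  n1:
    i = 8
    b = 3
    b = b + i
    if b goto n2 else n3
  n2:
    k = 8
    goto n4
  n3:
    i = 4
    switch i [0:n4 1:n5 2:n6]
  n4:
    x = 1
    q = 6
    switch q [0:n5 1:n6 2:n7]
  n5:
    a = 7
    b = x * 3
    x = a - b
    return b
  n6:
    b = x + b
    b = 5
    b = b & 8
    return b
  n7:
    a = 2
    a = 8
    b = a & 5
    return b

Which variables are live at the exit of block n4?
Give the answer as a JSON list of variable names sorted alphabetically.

Answer: ["b", "x"]

Derivation:
Per-block:
  n0: {k,x} / ∅
  n1: {b,i} / ∅
  n2: {k} / ∅
  n3: {i} / ∅
  n4: {q,x} / ∅
  n5: {a,b,x} / {x}
  n6: {b} / {b,x}
  n7: {a,b} / ∅

Backward fixpoint:
  n0: in=∅ out={x}
  n1: in={x} out={b,x}
  n2: in={b} out={b}
  n3: in={b,x} out={b,x}
  n4: in={b} out={b,x}
  n5: in={x} out=∅
  n6: in={b,x} out=∅
  n7: in=∅ out=∅

live-out(n4) = ["b", "x"]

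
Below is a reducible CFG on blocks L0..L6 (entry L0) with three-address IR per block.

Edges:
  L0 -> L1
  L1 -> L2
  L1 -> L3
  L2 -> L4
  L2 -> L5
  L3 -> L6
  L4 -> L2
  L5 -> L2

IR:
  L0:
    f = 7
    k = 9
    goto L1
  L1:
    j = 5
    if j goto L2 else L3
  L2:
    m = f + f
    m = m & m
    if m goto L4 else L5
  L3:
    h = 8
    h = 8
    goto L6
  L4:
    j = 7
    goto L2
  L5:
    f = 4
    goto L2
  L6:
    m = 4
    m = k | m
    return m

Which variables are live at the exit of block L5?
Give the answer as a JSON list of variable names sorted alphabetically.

Per-block:
  L0: def={f,k} ue=∅
  L1: def={j} ue=∅
  L2: def={m} ue={f}
  L3: def={h} ue=∅
  L4: def={j} ue=∅
  L5: def={f} ue=∅
  L6: def={m} ue={k}

Backward fixpoint:
  L0: in=∅ out={f,k}
  L1: in={f,k} out={f,k}
  L2: in={f} out={f}
  L3: in={k} out={k}
  L4: in={f} out={f}
  L5: in=∅ out={f}
  L6: in={k} out=∅

live-out(L5) = ["f"]

Answer: ["f"]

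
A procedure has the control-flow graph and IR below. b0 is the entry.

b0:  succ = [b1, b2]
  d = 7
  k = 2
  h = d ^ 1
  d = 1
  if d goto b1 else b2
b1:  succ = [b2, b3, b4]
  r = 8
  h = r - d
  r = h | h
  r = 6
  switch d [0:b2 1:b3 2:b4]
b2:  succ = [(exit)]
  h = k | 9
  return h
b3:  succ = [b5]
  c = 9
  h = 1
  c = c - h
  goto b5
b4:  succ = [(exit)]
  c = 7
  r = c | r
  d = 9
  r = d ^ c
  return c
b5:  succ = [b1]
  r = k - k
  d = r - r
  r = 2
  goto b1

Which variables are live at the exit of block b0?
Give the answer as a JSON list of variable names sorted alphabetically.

Answer: ["d", "k"]

Derivation:
Per-block:
  b0: def={d,h,k} ue=∅
  b1: def={h,r} ue={d}
  b2: def={h} ue={k}
  b3: def={c,h} ue=∅
  b4: def={c,d,r} ue={r}
  b5: def={d,r} ue={k}

Backward fixpoint:
  b0: in=∅ out={d,k}
  b1: in={d,k} out={k,r}
  b2: in={k} out=∅
  b3: in={k} out={k}
  b4: in={r} out=∅
  b5: in={k} out={d,k}

live-out(b0) = ["d", "k"]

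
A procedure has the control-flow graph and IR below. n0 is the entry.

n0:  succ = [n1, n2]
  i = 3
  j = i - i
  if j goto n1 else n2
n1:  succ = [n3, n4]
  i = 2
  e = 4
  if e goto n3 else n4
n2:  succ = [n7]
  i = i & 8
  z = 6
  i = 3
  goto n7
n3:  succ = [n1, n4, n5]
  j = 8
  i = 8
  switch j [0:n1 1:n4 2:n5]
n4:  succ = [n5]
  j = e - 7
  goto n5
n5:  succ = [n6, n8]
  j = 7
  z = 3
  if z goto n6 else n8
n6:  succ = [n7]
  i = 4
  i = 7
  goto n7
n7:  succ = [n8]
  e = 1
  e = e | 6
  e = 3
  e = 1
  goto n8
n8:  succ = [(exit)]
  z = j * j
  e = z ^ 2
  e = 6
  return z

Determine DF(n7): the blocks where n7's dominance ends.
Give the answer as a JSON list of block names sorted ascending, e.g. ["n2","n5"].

idom tree: n1←n0 n2←n0 n3←n1 n4←n1 n5←n1 n6←n5 n7←n0 n8←n0
Join-block Dom:
  n1: preds {n0,n3}: {n0} ∩ {n0,n1,n3} = {n0}; idom=n0
  n4: preds {n1,n3}: {n0,n1} ∩ {n0,n1,n3} = {n0,n1}; idom=n1
  n5: preds {n3,n4}: {n0,n1,n3} ∩ {n0,n1,n4} = {n0,n1}; idom=n1
  n7: preds {n2,n6}: {n0,n2} ∩ {n0,n1,n5,n6} = {n0}; idom=n0
  n8: preds {n5,n7}: {n0,n1,n5} ∩ {n0,n7} = {n0}; idom=n0

DF walk-up:
  n1←n0: walk · to n0
  n1←n3: walk n3→n1 to n0
  n4←n1: walk · to n1
  n4←n3: walk n3 to n1
  n5←n3: walk n3 to n1
  n5←n4: walk n4 to n1
  n7←n2: walk n2 to n0
  n7←n6: walk n6→n5→n1 to n0
  n8←n5: walk n5→n1 to n0
  n8←n7: walk n7 to n0
  n0 → ∅
  n1 → {n1,n7,n8}
  n2 → {n7}
  n3 → {n1,n4,n5}
  n4 → {n5}
  n5 → {n7,n8}
  n6 → {n7}
  n7 → {n8}
  n8 → ∅

DF(n7) = ["n8"]

Answer: ["n8"]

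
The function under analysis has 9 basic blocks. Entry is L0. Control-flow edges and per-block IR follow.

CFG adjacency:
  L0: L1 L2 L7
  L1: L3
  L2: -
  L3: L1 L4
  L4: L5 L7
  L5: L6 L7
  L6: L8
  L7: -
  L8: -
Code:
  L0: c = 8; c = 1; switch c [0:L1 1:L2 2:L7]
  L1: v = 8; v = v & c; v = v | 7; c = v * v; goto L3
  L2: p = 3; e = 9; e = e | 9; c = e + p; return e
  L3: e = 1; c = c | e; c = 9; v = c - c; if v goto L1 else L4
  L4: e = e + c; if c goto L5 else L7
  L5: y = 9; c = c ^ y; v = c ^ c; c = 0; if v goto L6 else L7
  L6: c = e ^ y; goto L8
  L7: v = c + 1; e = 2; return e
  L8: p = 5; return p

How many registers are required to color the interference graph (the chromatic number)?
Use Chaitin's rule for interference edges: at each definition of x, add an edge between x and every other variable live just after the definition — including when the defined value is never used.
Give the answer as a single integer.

def/use:
  L0: {c} / ∅
  L1: {c,v} / {c}
  L2: {c,e,p} / ∅
  L3: {c,e,v} / {c}
  L4: {e} / {c,e}
  L5: {c,v,y} / {c}
  L6: {c} / {e,y}
  L7: {e,v} / {c}
  L8: {p} / ∅

Liveness:
  L0: in=∅ out={c}
  L1: in={c} out={c}
  L2: in=∅ out=∅
  L3: in={c} out={c,e}
  L4: in={c,e} out={c,e}
  L5: in={c,e} out={c,e,y}
  L6: in={e,y} out=∅
  L7: in={c} out=∅
  L8: in=∅ out=∅

Interference:
  c↔{e,v,y}
  e↔{c,p,v,y}
  p↔{e}
  v↔{c,e,y}
  y↔{c,e,v}

Registers:
  {c,e,v,y} pairwise interfere (4-clique) ⇒ χ ≥ 4
  assign c→R1 e→R0 p→R1 v→R2 y→R3 — no edge inside a register ⇒ χ ≤ 4
  χ = 4

Answer: 4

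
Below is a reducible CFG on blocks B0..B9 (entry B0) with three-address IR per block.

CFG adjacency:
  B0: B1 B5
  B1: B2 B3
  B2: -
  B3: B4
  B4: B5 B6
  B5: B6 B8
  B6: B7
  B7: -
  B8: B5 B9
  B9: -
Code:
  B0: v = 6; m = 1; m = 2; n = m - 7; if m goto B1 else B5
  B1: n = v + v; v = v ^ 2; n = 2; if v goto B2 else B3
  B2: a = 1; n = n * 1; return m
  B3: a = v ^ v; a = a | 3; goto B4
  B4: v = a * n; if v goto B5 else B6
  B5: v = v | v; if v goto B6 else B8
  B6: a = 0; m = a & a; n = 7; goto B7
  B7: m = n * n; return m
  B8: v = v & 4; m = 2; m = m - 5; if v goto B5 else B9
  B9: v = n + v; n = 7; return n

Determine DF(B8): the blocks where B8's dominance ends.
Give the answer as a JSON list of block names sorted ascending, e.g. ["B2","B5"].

Answer: ["B5"]

Analysis:
idom tree: B1←B0 B2←B1 B3←B1 B4←B3 B5←B0 B6←B0 B7←B6 B8←B5 B9←B8
Join-block Dom:
  B5: preds {B0,B4,B8}: {B0} ∩ {B0,B1,B3,B4} ∩ {B0,B5,B8} = {B0}; idom=B0
  B6: preds {B4,B5}: {B0,B1,B3,B4} ∩ {B0,B5} = {B0}; idom=B0

DF derivation:
  join B5 pred B0: · stop@B0
  join B5 pred B4: B4→B3→B1 stop@B0
  join B5 pred B8: B8→B5 stop@B0
  join B6 pred B4: B4→B3→B1 stop@B0
  join B6 pred B5: B5 stop@B0
  B0: DF=∅
  B1: DF={B5,B6}
  B2: DF=∅
  B3: DF={B5,B6}
  B4: DF={B5,B6}
  B5: DF={B5,B6}
  B6: DF=∅
  B7: DF=∅
  B8: DF={B5}
  B9: DF=∅

DF(B8) = ["B5"]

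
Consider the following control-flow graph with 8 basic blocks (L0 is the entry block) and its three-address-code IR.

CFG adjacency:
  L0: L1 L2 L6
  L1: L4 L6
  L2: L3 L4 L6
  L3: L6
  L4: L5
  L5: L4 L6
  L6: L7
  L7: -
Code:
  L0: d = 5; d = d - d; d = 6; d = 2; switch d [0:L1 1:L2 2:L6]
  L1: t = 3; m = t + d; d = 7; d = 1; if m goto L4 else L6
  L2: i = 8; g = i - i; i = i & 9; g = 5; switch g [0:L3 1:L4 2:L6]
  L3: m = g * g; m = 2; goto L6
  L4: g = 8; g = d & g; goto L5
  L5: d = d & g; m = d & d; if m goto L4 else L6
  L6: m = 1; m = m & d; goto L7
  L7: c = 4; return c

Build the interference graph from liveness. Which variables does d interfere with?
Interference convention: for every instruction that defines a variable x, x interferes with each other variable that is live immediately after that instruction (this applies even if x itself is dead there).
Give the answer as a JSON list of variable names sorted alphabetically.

Block summaries:
  L0: def={d} ue=∅
  L1: def={d,m,t} ue={d}
  L2: def={g,i} ue=∅
  L3: def={m} ue={g}
  L4: def={g} ue={d}
  L5: def={d,m} ue={d,g}
  L6: def={m} ue={d}
  L7: def={c} ue=∅

Backward fixpoint:
  L0 li=∅ lo={d}
  L1 li={d} lo={d}
  L2 li={d} lo={d,g}
  L3 li={d,g} lo={d}
  L4 li={d} lo={d,g}
  L5 li={d,g} lo={d}
  L6 li={d} lo=∅
  L7 li=∅ lo=∅

Interference:
  c — ∅
  d — {g,i,m,t}
  g — {d,i}
  i — {d,g}
  m — {d}
  t — {d}

N(d) = ["g", "i", "m", "t"]

Answer: ["g", "i", "m", "t"]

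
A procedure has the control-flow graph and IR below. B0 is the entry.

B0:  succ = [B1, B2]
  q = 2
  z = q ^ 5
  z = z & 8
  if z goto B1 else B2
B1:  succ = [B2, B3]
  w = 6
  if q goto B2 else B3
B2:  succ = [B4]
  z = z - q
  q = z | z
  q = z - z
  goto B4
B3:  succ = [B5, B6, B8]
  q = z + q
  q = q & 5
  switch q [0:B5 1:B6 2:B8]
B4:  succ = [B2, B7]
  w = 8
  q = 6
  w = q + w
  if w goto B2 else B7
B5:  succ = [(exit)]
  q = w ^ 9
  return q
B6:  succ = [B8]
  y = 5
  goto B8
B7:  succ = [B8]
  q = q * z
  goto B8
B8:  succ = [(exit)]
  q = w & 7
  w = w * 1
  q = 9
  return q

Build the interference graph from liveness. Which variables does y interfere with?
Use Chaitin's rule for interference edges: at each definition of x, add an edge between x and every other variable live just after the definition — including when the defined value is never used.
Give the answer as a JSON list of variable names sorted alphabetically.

Answer: ["w"]

Analysis:
Block summaries:
  B0: def={q,z} ue=∅
  B1: def={w} ue={q}
  B2: def={q,z} ue={q,z}
  B3: def={q} ue={q,z}
  B4: def={q,w} ue=∅
  B5: def={q} ue={w}
  B6: def={y} ue=∅
  B7: def={q} ue={q,z}
  B8: def={q,w} ue={w}

Backward fixpoint:
  B0: in=∅ out={q,z}
  B1: in={q,z} out={q,w,z}
  B2: in={q,z} out={z}
  B3: in={q,w,z} out={w}
  B4: in={z} out={q,w,z}
  B5: in={w} out=∅
  B6: in={w} out={w}
  B7: in={q,w,z} out={w}
  B8: in={w} out=∅

Conflict graph:
  q↔{w,z}
  w↔{q,y,z}
  y↔{w}
  z↔{q,w}

N(y) = ["w"]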